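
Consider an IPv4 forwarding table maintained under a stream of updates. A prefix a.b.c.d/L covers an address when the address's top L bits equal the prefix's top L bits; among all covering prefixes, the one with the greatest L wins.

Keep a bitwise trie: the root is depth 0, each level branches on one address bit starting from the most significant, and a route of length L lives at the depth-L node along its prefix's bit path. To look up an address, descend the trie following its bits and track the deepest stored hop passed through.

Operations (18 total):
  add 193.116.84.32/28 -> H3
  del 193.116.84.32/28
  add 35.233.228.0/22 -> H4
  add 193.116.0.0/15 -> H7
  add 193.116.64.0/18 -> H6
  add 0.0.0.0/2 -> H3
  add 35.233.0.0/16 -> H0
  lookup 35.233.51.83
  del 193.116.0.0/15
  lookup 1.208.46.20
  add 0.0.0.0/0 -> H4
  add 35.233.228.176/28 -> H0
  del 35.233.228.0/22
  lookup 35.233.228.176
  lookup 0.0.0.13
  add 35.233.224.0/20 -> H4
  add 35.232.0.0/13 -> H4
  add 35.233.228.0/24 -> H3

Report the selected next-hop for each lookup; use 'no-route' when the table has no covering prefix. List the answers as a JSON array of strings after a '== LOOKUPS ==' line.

Trace:
  add 193.116.84.32/28 -> H3 at depth 28
  - 193.116.84.32/28 clear@28
  add 35.233.228.0/22 -> H4 at depth 22
  add 193.116.0.0/15 -> H7 at depth 15
  add 193.116.64.0/18 -> H6 at depth 18
  add 0.0.0.0/2 -> H3 at depth 2
  add 35.233.0.0/16 -> H0 at depth 16
  lookup 35.233.51.83: bits 0010001111101001 walk d0:-→d1:-→d2:H3→d3:-→d4:-→d5:-→d6:-→d7:-→d8:-→d9:-→d10:-→d11:-→d12:-→d13:-→d14:-→d15:-→d16:H0 -> H0
  - 193.116.0.0/15 clear@15
  lookup 1.208.46.20: bits 00 walk d0:-→d1:-→d2:H3 -> H3
  add 0.0.0.0/0 -> H4 at depth 0
  add 35.233.228.176/28 -> H0 at depth 28
  - 35.233.228.0/22 clear@22
  lookup 35.233.228.176: bits 0010001111101001111001001011 walk d0:H4→d1:-→d2:H3→d3:-→d4:-→d5:-→d6:-→d7:-→d8:-→d9:-→d10:-→d11:-→d12:-→d13:-→d14:-→d15:-→d16:H0→d17:-→d18:-→d19:-→d20:-→d21:-→d22:-→d23:-→d24:-→d25:-→d26:-→d27:-→d28:H0 -> H0
  lookup 0.0.0.13: bits 00 walk d0:H4→d1:-→d2:H3 -> H3
  add 35.233.224.0/20 -> H4 at depth 20
  add 35.232.0.0/13 -> H4 at depth 13
  add 35.233.228.0/24 -> H3 at depth 24

== LOOKUPS ==
["H0","H3","H0","H3"]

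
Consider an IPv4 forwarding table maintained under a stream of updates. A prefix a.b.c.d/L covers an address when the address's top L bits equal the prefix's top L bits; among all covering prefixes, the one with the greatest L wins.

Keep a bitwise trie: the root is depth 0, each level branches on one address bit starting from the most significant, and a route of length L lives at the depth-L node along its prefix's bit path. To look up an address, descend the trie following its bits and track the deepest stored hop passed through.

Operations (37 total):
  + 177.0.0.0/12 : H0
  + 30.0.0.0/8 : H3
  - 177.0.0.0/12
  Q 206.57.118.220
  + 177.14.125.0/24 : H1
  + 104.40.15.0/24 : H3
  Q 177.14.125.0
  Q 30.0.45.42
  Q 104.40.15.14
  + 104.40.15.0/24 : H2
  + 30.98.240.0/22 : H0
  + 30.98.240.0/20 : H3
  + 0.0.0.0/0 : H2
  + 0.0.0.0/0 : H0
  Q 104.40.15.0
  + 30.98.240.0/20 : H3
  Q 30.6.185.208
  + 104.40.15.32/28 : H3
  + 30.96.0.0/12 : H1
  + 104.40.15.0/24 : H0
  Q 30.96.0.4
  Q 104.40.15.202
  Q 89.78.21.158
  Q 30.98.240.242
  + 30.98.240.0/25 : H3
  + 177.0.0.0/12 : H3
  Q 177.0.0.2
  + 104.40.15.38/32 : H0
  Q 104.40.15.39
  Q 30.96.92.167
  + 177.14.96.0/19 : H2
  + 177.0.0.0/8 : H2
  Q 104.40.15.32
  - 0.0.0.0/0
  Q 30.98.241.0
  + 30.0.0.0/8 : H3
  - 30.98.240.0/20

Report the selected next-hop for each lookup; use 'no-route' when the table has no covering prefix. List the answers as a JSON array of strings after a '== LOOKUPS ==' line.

Process each operation:
  + 177.0.0.0/12 (H0) depth=12
  + 30.0.0.0/8 (H3) depth=8
  del 177.0.0.0/12 (clear depth 12)
  lookup 206.57.118.220: bits 1 walk d0:-→d1:- -> no-route
  + 177.14.125.0/24 (H1) depth=24
  + 104.40.15.0/24 (H3) depth=24
  lookup 177.14.125.0: bits 101100010000111001111101 walk d0:-→d1:-→d2:-→d3:-→d4:-→d5:-→d6:-→d7:-→d8:-→d9:-→d10:-→d11:-→d12:-→d13:-→d14:-→d15:-→d16:-→d17:-→d18:-→d19:-→d20:-→d21:-→d22:-→d23:-→d24:H1 -> H1
  lookup 30.0.45.42: bits 00011110 walk d0:-→d1:-→d2:-→d3:-→d4:-→d5:-→d6:-→d7:-→d8:H3 -> H3
  lookup 104.40.15.14: bits 011010000010100000001111 walk d0:-→d1:-→d2:-→d3:-→d4:-→d5:-→d6:-→d7:-→d8:-→d9:-→d10:-→d11:-→d12:-→d13:-→d14:-→d15:-→d16:-→d17:-→d18:-→d19:-→d20:-→d21:-→d22:-→d23:-→d24:H3 -> H3
  + 104.40.15.0/24 (H2) depth=24
  + 30.98.240.0/22 (H0) depth=22
  + 30.98.240.0/20 (H3) depth=20
  + 0.0.0.0/0 (H2) depth=0
  + 0.0.0.0/0 (H0) depth=0
  lookup 104.40.15.0: bits 011010000010100000001111 walk d0:H0→d1:-→d2:-→d3:-→d4:-→d5:-→d6:-→d7:-→d8:-→d9:-→d10:-→d11:-→d12:-→d13:-→d14:-→d15:-→d16:-→d17:-→d18:-→d19:-→d20:-→d21:-→d22:-→d23:-→d24:H2 -> H2
  + 30.98.240.0/20 (H3) depth=20
  lookup 30.6.185.208: bits 000111100 walk d0:H0→d1:-→d2:-→d3:-→d4:-→d5:-→d6:-→d7:-→d8:H3→d9:- -> H3
  + 104.40.15.32/28 (H3) depth=28
  + 30.96.0.0/12 (H1) depth=12
  + 104.40.15.0/24 (H0) depth=24
  lookup 30.96.0.4: bits 00011110011000 walk d0:H0→d1:-→d2:-→d3:-→d4:-→d5:-→d6:-→d7:-→d8:H3→d9:-→d10:-→d11:-→d12:H1→d13:-→d14:- -> H1
  lookup 104.40.15.202: bits 011010000010100000001111 walk d0:H0→d1:-→d2:-→d3:-→d4:-→d5:-→d6:-→d7:-→d8:-→d9:-→d10:-→d11:-→d12:-→d13:-→d14:-→d15:-→d16:-→d17:-→d18:-→d19:-→d20:-→d21:-→d22:-→d23:-→d24:H0 -> H0
  lookup 89.78.21.158: bits 01 walk d0:H0→d1:-→d2:- -> H0
  lookup 30.98.240.242: bits 0001111001100010111100 walk d0:H0→d1:-→d2:-→d3:-→d4:-→d5:-→d6:-→d7:-→d8:H3→d9:-→d10:-→d11:-→d12:H1→d13:-→d14:-→d15:-→d16:-→d17:-→d18:-→d19:-→d20:H3→d21:-→d22:H0 -> H0
  + 30.98.240.0/25 (H3) depth=25
  + 177.0.0.0/12 (H3) depth=12
  lookup 177.0.0.2: bits 101100010000 walk d0:H0→d1:-→d2:-→d3:-→d4:-→d5:-→d6:-→d7:-→d8:-→d9:-→d10:-→d11:-→d12:H3 -> H3
  + 104.40.15.38/32 (H0) depth=32
  lookup 104.40.15.39: bits 0110100000101000000011110010011 walk d0:H0→d1:-→d2:-→d3:-→d4:-→d5:-→d6:-→d7:-→d8:-→d9:-→d10:-→d11:-→d12:-→d13:-→d14:-→d15:-→d16:-→d17:-→d18:-→d19:-→d20:-→d21:-→d22:-→d23:-→d24:H0→d25:-→d26:-→d27:-→d28:H3→d29:-→d30:-→d31:- -> H3
  lookup 30.96.92.167: bits 00011110011000 walk d0:H0→d1:-→d2:-→d3:-→d4:-→d5:-→d6:-→d7:-→d8:H3→d9:-→d10:-→d11:-→d12:H1→d13:-→d14:- -> H1
  + 177.14.96.0/19 (H2) depth=19
  + 177.0.0.0/8 (H2) depth=8
  lookup 104.40.15.32: bits 01101000001010000000111100100 walk d0:H0→d1:-→d2:-→d3:-→d4:-→d5:-→d6:-→d7:-→d8:-→d9:-→d10:-→d11:-→d12:-→d13:-→d14:-→d15:-→d16:-→d17:-→d18:-→d19:-→d20:-→d21:-→d22:-→d23:-→d24:H0→d25:-→d26:-→d27:-→d28:H3→d29:- -> H3
  del 0.0.0.0/0 (clear depth 0)
  lookup 30.98.241.0: bits 00011110011000101111000 walk d0:-→d1:-→d2:-→d3:-→d4:-→d5:-→d6:-→d7:-→d8:H3→d9:-→d10:-→d11:-→d12:H1→d13:-→d14:-→d15:-→d16:-→d17:-→d18:-→d19:-→d20:H3→d21:-→d22:H0→d23:- -> H0
  + 30.0.0.0/8 (H3) depth=8
  del 30.98.240.0/20 (clear depth 20)

== LOOKUPS ==
["no-route","H1","H3","H3","H2","H3","H1","H0","H0","H0","H3","H3","H1","H3","H0"]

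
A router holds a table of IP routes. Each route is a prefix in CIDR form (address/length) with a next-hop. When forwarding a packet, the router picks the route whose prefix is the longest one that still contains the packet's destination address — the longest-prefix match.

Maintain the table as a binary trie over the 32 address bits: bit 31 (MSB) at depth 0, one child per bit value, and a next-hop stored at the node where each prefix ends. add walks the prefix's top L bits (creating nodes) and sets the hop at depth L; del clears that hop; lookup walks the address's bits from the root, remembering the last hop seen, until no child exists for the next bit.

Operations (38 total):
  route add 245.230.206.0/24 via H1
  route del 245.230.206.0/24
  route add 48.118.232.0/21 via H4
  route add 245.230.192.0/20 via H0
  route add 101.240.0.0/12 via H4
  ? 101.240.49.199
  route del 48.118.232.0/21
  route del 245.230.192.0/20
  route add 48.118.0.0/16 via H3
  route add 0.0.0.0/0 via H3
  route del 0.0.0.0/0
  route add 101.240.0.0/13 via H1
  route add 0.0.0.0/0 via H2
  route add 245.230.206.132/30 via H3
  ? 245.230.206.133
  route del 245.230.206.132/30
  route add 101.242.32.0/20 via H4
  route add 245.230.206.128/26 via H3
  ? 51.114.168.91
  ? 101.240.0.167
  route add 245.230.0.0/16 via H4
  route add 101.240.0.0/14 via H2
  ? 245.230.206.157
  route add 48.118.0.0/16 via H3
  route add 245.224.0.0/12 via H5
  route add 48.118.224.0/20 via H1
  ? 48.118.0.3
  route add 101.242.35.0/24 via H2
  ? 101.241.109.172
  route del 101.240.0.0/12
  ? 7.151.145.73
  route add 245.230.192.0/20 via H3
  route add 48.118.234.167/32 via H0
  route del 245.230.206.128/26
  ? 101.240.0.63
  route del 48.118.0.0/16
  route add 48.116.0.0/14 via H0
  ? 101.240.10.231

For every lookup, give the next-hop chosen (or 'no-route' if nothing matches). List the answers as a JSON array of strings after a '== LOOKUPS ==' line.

Apply in order:
  + 245.230.206.0/24 (H1) depth=24
  del 245.230.206.0/24 (clear depth 24)
  + 48.118.232.0/21 (H4) depth=21
  + 245.230.192.0/20 (H0) depth=20
  + 101.240.0.0/12 (H4) depth=12
  lookup 101.240.49.199: bits 011001011111 walk d0:-→d1:-→d2:-→d3:-→d4:-→d5:-→d6:-→d7:-→d8:-→d9:-→d10:-→d11:-→d12:H4 -> H4
  del 48.118.232.0/21 (clear depth 21)
  del 245.230.192.0/20 (clear depth 20)
  + 48.118.0.0/16 (H3) depth=16
  + 0.0.0.0/0 (H3) depth=0
  del 0.0.0.0/0 (clear depth 0)
  + 101.240.0.0/13 (H1) depth=13
  + 0.0.0.0/0 (H2) depth=0
  + 245.230.206.132/30 (H3) depth=30
  lookup 245.230.206.133: bits 111101011110011011001110100001 walk d0:H2→d1:-→d2:-→d3:-→d4:-→d5:-→d6:-→d7:-→d8:-→d9:-→d10:-→d11:-→d12:-→d13:-→d14:-→d15:-→d16:-→d17:-→d18:-→d19:-→d20:-→d21:-→d22:-→d23:-→d24:-→d25:-→d26:-→d27:-→d28:-→d29:-→d30:H3 -> H3
  del 245.230.206.132/30 (clear depth 30)
  + 101.242.32.0/20 (H4) depth=20
  + 245.230.206.128/26 (H3) depth=26
  lookup 51.114.168.91: bits 001100 walk d0:H2→d1:-→d2:-→d3:-→d4:-→d5:-→d6:- -> H2
  lookup 101.240.0.167: bits 01100101111100 walk d0:H2→d1:-→d2:-→d3:-→d4:-→d5:-→d6:-→d7:-→d8:-→d9:-→d10:-→d11:-→d12:H4→d13:H1→d14:- -> H1
  + 245.230.0.0/16 (H4) depth=16
  + 101.240.0.0/14 (H2) depth=14
  lookup 245.230.206.157: bits 111101011110011011001110100 walk d0:H2→d1:-→d2:-→d3:-→d4:-→d5:-→d6:-→d7:-→d8:-→d9:-→d10:-→d11:-→d12:-→d13:-→d14:-→d15:-→d16:H4→d17:-→d18:-→d19:-→d20:-→d21:-→d22:-→d23:-→d24:-→d25:-→d26:H3→d27:- -> H3
  + 48.118.0.0/16 (H3) depth=16
  + 245.224.0.0/12 (H5) depth=12
  + 48.118.224.0/20 (H1) depth=20
  lookup 48.118.0.3: bits 0011000001110110 walk d0:H2→d1:-→d2:-→d3:-→d4:-→d5:-→d6:-→d7:-→d8:-→d9:-→d10:-→d11:-→d12:-→d13:-→d14:-→d15:-→d16:H3 -> H3
  + 101.242.35.0/24 (H2) depth=24
  lookup 101.241.109.172: bits 01100101111100 walk d0:H2→d1:-→d2:-→d3:-→d4:-→d5:-→d6:-→d7:-→d8:-→d9:-→d10:-→d11:-→d12:H4→d13:H1→d14:H2 -> H2
  del 101.240.0.0/12 (clear depth 12)
  lookup 7.151.145.73: bits 00 walk d0:H2→d1:-→d2:- -> H2
  + 245.230.192.0/20 (H3) depth=20
  + 48.118.234.167/32 (H0) depth=32
  del 245.230.206.128/26 (clear depth 26)
  lookup 101.240.0.63: bits 01100101111100 walk d0:H2→d1:-→d2:-→d3:-→d4:-→d5:-→d6:-→d7:-→d8:-→d9:-→d10:-→d11:-→d12:-→d13:H1→d14:H2 -> H2
  del 48.118.0.0/16 (clear depth 16)
  + 48.116.0.0/14 (H0) depth=14
  lookup 101.240.10.231: bits 01100101111100 walk d0:H2→d1:-→d2:-→d3:-→d4:-→d5:-→d6:-→d7:-→d8:-→d9:-→d10:-→d11:-→d12:-→d13:H1→d14:H2 -> H2

== LOOKUPS ==
["H4","H3","H2","H1","H3","H3","H2","H2","H2","H2"]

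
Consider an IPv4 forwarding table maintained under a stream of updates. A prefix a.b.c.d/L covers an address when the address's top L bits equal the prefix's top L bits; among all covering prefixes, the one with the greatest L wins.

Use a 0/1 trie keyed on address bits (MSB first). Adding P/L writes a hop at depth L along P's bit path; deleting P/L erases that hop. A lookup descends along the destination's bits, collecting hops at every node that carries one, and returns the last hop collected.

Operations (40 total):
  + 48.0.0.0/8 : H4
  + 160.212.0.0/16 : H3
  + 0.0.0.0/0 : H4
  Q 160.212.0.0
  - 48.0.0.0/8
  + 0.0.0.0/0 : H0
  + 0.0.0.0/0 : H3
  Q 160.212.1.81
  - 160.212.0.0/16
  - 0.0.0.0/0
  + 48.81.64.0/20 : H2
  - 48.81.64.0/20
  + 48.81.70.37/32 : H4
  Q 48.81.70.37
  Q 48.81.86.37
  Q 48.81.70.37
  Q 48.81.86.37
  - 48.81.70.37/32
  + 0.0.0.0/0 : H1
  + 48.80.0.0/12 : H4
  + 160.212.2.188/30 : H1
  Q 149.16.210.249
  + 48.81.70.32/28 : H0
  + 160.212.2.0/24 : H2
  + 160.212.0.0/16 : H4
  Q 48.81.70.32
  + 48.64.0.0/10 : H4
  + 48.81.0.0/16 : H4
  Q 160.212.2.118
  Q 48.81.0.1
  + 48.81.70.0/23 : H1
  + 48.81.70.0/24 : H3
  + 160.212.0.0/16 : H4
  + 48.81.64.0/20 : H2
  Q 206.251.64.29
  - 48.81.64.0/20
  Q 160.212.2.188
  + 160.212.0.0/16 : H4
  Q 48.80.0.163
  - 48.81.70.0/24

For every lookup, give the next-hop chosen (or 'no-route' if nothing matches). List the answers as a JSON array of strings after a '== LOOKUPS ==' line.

Apply in order:
  + 48.0.0.0/8 (H4) depth=8
  + 160.212.0.0/16 (H3) depth=16
  + 0.0.0.0/0 (H4) depth=0
  ? 160.212.0.0  path d0:H4→d1:-→d2:-→d3:-→d4:-→d5:-→d6:-→d7:-→d8:-→d9:-→d10:-→d11:-→d12:-→d13:-→d14:-→d15:-→d16:H3  best=H3
  del 48.0.0.0/8 (clear depth 8)
  + 0.0.0.0/0 (H0) depth=0
  + 0.0.0.0/0 (H3) depth=0
  ? 160.212.1.81  path d0:H3→d1:-→d2:-→d3:-→d4:-→d5:-→d6:-→d7:-→d8:-→d9:-→d10:-→d11:-→d12:-→d13:-→d14:-→d15:-→d16:H3  best=H3
  del 160.212.0.0/16 (clear depth 16)
  del 0.0.0.0/0 (clear depth 0)
  + 48.81.64.0/20 (H2) depth=20
  del 48.81.64.0/20 (clear depth 20)
  + 48.81.70.37/32 (H4) depth=32
  ? 48.81.70.37  path d0:-→d1:-→d2:-→d3:-→d4:-→d5:-→d6:-→d7:-→d8:-→d9:-→d10:-→d11:-→d12:-→d13:-→d14:-→d15:-→d16:-→d17:-→d18:-→d19:-→d20:-→d21:-→d22:-→d23:-→d24:-→d25:-→d26:-→d27:-→d28:-→d29:-→d30:-→d31:-→d32:H4  best=H4
  ? 48.81.86.37  path d0:-→d1:-→d2:-→d3:-→d4:-→d5:-→d6:-→d7:-→d8:-→d9:-→d10:-→d11:-→d12:-→d13:-→d14:-→d15:-→d16:-→d17:-→d18:-→d19:-  best=no-route
  ? 48.81.70.37  path d0:-→d1:-→d2:-→d3:-→d4:-→d5:-→d6:-→d7:-→d8:-→d9:-→d10:-→d11:-→d12:-→d13:-→d14:-→d15:-→d16:-→d17:-→d18:-→d19:-→d20:-→d21:-→d22:-→d23:-→d24:-→d25:-→d26:-→d27:-→d28:-→d29:-→d30:-→d31:-→d32:H4  best=H4
  ? 48.81.86.37  path d0:-→d1:-→d2:-→d3:-→d4:-→d5:-→d6:-→d7:-→d8:-→d9:-→d10:-→d11:-→d12:-→d13:-→d14:-→d15:-→d16:-→d17:-→d18:-→d19:-  best=no-route
  del 48.81.70.37/32 (clear depth 32)
  + 0.0.0.0/0 (H1) depth=0
  + 48.80.0.0/12 (H4) depth=12
  + 160.212.2.188/30 (H1) depth=30
  ? 149.16.210.249  path d0:H1→d1:-→d2:-  best=H1
  + 48.81.70.32/28 (H0) depth=28
  + 160.212.2.0/24 (H2) depth=24
  + 160.212.0.0/16 (H4) depth=16
  ? 48.81.70.32  path d0:H1→d1:-→d2:-→d3:-→d4:-→d5:-→d6:-→d7:-→d8:-→d9:-→d10:-→d11:-→d12:H4→d13:-→d14:-→d15:-→d16:-→d17:-→d18:-→d19:-→d20:-→d21:-→d22:-→d23:-→d24:-→d25:-→d26:-→d27:-→d28:H0→d29:-  best=H0
  + 48.64.0.0/10 (H4) depth=10
  + 48.81.0.0/16 (H4) depth=16
  ? 160.212.2.118  path d0:H1→d1:-→d2:-→d3:-→d4:-→d5:-→d6:-→d7:-→d8:-→d9:-→d10:-→d11:-→d12:-→d13:-→d14:-→d15:-→d16:H4→d17:-→d18:-→d19:-→d20:-→d21:-→d22:-→d23:-→d24:H2  best=H2
  ? 48.81.0.1  path d0:H1→d1:-→d2:-→d3:-→d4:-→d5:-→d6:-→d7:-→d8:-→d9:-→d10:H4→d11:-→d12:H4→d13:-→d14:-→d15:-→d16:H4→d17:-  best=H4
  + 48.81.70.0/23 (H1) depth=23
  + 48.81.70.0/24 (H3) depth=24
  + 160.212.0.0/16 (H4) depth=16
  + 48.81.64.0/20 (H2) depth=20
  ? 206.251.64.29  path d0:H1→d1:-  best=H1
  del 48.81.64.0/20 (clear depth 20)
  ? 160.212.2.188  path d0:H1→d1:-→d2:-→d3:-→d4:-→d5:-→d6:-→d7:-→d8:-→d9:-→d10:-→d11:-→d12:-→d13:-→d14:-→d15:-→d16:H4→d17:-→d18:-→d19:-→d20:-→d21:-→d22:-→d23:-→d24:H2→d25:-→d26:-→d27:-→d28:-→d29:-→d30:H1  best=H1
  + 160.212.0.0/16 (H4) depth=16
  ? 48.80.0.163  path d0:H1→d1:-→d2:-→d3:-→d4:-→d5:-→d6:-→d7:-→d8:-→d9:-→d10:H4→d11:-→d12:H4→d13:-→d14:-→d15:-  best=H4
  del 48.81.70.0/24 (clear depth 24)

== LOOKUPS ==
["H3","H3","H4","no-route","H4","no-route","H1","H0","H2","H4","H1","H1","H4"]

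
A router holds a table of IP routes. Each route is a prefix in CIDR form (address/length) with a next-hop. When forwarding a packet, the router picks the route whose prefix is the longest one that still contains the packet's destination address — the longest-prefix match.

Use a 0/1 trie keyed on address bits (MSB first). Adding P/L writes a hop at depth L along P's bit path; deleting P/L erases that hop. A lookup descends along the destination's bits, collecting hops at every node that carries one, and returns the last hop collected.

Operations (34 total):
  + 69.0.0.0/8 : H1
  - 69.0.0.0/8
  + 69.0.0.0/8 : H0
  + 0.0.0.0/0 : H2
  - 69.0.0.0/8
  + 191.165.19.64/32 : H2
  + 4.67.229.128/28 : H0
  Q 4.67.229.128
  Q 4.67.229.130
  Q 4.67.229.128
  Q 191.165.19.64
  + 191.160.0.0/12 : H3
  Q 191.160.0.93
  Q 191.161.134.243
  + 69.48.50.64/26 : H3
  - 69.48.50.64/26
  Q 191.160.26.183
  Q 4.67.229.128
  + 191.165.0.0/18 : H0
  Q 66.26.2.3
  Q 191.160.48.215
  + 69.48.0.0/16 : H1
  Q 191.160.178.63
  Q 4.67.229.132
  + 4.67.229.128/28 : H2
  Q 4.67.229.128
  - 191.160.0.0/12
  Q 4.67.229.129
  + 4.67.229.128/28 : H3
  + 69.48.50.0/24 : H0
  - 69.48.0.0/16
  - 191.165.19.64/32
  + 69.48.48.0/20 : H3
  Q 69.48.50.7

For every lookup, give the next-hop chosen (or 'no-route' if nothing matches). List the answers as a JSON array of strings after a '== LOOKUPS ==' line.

Process each operation:
  add 69.0.0.0/8 -> H1 at depth 8
  - 69.0.0.0/8 clear@8
  add 69.0.0.0/8 -> H0 at depth 8
  add 0.0.0.0/0 -> H2 at depth 0
  - 69.0.0.0/8 clear@8
  add 191.165.19.64/32 -> H2 at depth 32
  add 4.67.229.128/28 -> H0 at depth 28
  Q 4.67.229.128: descend 0000010001000011111001011000 ; hops seen [H2,H0] ; pick H0
  Q 4.67.229.130: descend 0000010001000011111001011000 ; hops seen [H2,H0] ; pick H0
  Q 4.67.229.128: descend 0000010001000011111001011000 ; hops seen [H2,H0] ; pick H0
  Q 191.165.19.64: descend 10111111101001010001001101000000 ; hops seen [H2,H2] ; pick H2
  add 191.160.0.0/12 -> H3 at depth 12
  Q 191.160.0.93: descend 1011111110100 ; hops seen [H2,H3] ; pick H3
  Q 191.161.134.243: descend 1011111110100 ; hops seen [H2,H3] ; pick H3
  add 69.48.50.64/26 -> H3 at depth 26
  - 69.48.50.64/26 clear@26
  Q 191.160.26.183: descend 1011111110100 ; hops seen [H2,H3] ; pick H3
  Q 4.67.229.128: descend 0000010001000011111001011000 ; hops seen [H2,H0] ; pick H0
  add 191.165.0.0/18 -> H0 at depth 18
  Q 66.26.2.3: descend 01000 ; hops seen [H2] ; pick H2
  Q 191.160.48.215: descend 1011111110100 ; hops seen [H2,H3] ; pick H3
  add 69.48.0.0/16 -> H1 at depth 16
  Q 191.160.178.63: descend 1011111110100 ; hops seen [H2,H3] ; pick H3
  Q 4.67.229.132: descend 0000010001000011111001011000 ; hops seen [H2,H0] ; pick H0
  add 4.67.229.128/28 -> H2 at depth 28
  Q 4.67.229.128: descend 0000010001000011111001011000 ; hops seen [H2,H2] ; pick H2
  - 191.160.0.0/12 clear@12
  Q 4.67.229.129: descend 0000010001000011111001011000 ; hops seen [H2,H2] ; pick H2
  add 4.67.229.128/28 -> H3 at depth 28
  add 69.48.50.0/24 -> H0 at depth 24
  - 69.48.0.0/16 clear@16
  - 191.165.19.64/32 clear@32
  add 69.48.48.0/20 -> H3 at depth 20
  Q 69.48.50.7: descend 0100010100110000001100100 ; hops seen [H2,H3,H0] ; pick H0

== LOOKUPS ==
["H0","H0","H0","H2","H3","H3","H3","H0","H2","H3","H3","H0","H2","H2","H0"]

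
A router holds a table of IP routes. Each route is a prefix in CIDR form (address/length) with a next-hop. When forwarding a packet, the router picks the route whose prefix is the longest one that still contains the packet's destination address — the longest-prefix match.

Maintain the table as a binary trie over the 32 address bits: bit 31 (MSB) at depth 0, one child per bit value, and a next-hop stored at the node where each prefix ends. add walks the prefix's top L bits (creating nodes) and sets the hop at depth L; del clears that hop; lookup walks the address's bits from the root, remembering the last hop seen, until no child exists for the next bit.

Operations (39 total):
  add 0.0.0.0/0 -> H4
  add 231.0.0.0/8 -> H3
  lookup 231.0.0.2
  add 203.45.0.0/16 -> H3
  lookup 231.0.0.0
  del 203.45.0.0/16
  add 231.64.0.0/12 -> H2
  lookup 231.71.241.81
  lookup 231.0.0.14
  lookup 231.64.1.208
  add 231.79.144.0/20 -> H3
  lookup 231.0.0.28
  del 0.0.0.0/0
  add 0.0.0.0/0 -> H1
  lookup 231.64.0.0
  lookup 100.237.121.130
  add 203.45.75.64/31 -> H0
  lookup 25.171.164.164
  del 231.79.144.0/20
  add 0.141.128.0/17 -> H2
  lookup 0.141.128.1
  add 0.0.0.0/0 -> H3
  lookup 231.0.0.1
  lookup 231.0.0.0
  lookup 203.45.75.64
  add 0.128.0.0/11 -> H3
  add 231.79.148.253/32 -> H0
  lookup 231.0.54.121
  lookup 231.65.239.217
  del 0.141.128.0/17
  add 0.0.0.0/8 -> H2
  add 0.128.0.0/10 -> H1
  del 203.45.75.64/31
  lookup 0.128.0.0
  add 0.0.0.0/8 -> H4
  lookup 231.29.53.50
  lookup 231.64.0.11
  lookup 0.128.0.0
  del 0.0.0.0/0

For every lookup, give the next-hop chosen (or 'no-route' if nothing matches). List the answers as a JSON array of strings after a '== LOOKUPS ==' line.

Trace:
  + 0.0.0.0/0 (H4) depth=0
  + 231.0.0.0/8 (H3) depth=8
  ? 231.0.0.2  path d0:H4→d1:-→d2:-→d3:-→d4:-→d5:-→d6:-→d7:-→d8:H3  best=H3
  + 203.45.0.0/16 (H3) depth=16
  ? 231.0.0.0  path d0:H4→d1:-→d2:-→d3:-→d4:-→d5:-→d6:-→d7:-→d8:H3  best=H3
  - 203.45.0.0/16 clear@16
  + 231.64.0.0/12 (H2) depth=12
  ? 231.71.241.81  path d0:H4→d1:-→d2:-→d3:-→d4:-→d5:-→d6:-→d7:-→d8:H3→d9:-→d10:-→d11:-→d12:H2  best=H2
  ? 231.0.0.14  path d0:H4→d1:-→d2:-→d3:-→d4:-→d5:-→d6:-→d7:-→d8:H3→d9:-  best=H3
  ? 231.64.1.208  path d0:H4→d1:-→d2:-→d3:-→d4:-→d5:-→d6:-→d7:-→d8:H3→d9:-→d10:-→d11:-→d12:H2  best=H2
  + 231.79.144.0/20 (H3) depth=20
  ? 231.0.0.28  path d0:H4→d1:-→d2:-→d3:-→d4:-→d5:-→d6:-→d7:-→d8:H3→d9:-  best=H3
  - 0.0.0.0/0 clear@0
  + 0.0.0.0/0 (H1) depth=0
  ? 231.64.0.0  path d0:H1→d1:-→d2:-→d3:-→d4:-→d5:-→d6:-→d7:-→d8:H3→d9:-→d10:-→d11:-→d12:H2  best=H2
  ? 100.237.121.130  path d0:H1  best=H1
  + 203.45.75.64/31 (H0) depth=31
  ? 25.171.164.164  path d0:H1  best=H1
  - 231.79.144.0/20 clear@20
  + 0.141.128.0/17 (H2) depth=17
  ? 0.141.128.1  path d0:H1→d1:-→d2:-→d3:-→d4:-→d5:-→d6:-→d7:-→d8:-→d9:-→d10:-→d11:-→d12:-→d13:-→d14:-→d15:-→d16:-→d17:H2  best=H2
  + 0.0.0.0/0 (H3) depth=0
  ? 231.0.0.1  path d0:H3→d1:-→d2:-→d3:-→d4:-→d5:-→d6:-→d7:-→d8:H3→d9:-  best=H3
  ? 231.0.0.0  path d0:H3→d1:-→d2:-→d3:-→d4:-→d5:-→d6:-→d7:-→d8:H3→d9:-  best=H3
  ? 203.45.75.64  path d0:H3→d1:-→d2:-→d3:-→d4:-→d5:-→d6:-→d7:-→d8:-→d9:-→d10:-→d11:-→d12:-→d13:-→d14:-→d15:-→d16:-→d17:-→d18:-→d19:-→d20:-→d21:-→d22:-→d23:-→d24:-→d25:-→d26:-→d27:-→d28:-→d29:-→d30:-→d31:H0  best=H0
  + 0.128.0.0/11 (H3) depth=11
  + 231.79.148.253/32 (H0) depth=32
  ? 231.0.54.121  path d0:H3→d1:-→d2:-→d3:-→d4:-→d5:-→d6:-→d7:-→d8:H3→d9:-  best=H3
  ? 231.65.239.217  path d0:H3→d1:-→d2:-→d3:-→d4:-→d5:-→d6:-→d7:-→d8:H3→d9:-→d10:-→d11:-→d12:H2  best=H2
  - 0.141.128.0/17 clear@17
  + 0.0.0.0/8 (H2) depth=8
  + 0.128.0.0/10 (H1) depth=10
  - 203.45.75.64/31 clear@31
  ? 0.128.0.0  path d0:H3→d1:-→d2:-→d3:-→d4:-→d5:-→d6:-→d7:-→d8:H2→d9:-→d10:H1→d11:H3→d12:-  best=H3
  + 0.0.0.0/8 (H4) depth=8
  ? 231.29.53.50  path d0:H3→d1:-→d2:-→d3:-→d4:-→d5:-→d6:-→d7:-→d8:H3→d9:-  best=H3
  ? 231.64.0.11  path d0:H3→d1:-→d2:-→d3:-→d4:-→d5:-→d6:-→d7:-→d8:H3→d9:-→d10:-→d11:-→d12:H2  best=H2
  ? 0.128.0.0  path d0:H3→d1:-→d2:-→d3:-→d4:-→d5:-→d6:-→d7:-→d8:H4→d9:-→d10:H1→d11:H3→d12:-  best=H3
  - 0.0.0.0/0 clear@0

== LOOKUPS ==
["H3","H3","H2","H3","H2","H3","H2","H1","H1","H2","H3","H3","H0","H3","H2","H3","H3","H2","H3"]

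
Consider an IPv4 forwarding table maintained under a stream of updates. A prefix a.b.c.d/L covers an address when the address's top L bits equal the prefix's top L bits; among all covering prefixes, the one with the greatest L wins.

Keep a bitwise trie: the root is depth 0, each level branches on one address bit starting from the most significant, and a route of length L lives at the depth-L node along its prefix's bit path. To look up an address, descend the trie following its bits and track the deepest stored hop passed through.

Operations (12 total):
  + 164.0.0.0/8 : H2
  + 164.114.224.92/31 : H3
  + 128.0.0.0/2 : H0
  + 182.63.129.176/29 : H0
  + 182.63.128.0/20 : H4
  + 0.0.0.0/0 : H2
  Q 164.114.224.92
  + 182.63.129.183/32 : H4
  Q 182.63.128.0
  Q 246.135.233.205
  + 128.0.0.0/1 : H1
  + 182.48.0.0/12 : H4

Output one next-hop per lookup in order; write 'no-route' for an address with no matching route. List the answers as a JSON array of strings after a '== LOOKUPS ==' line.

Process each operation:
  + 164.0.0.0/8 (H2) depth=8
  + 164.114.224.92/31 (H3) depth=31
  + 128.0.0.0/2 (H0) depth=2
  + 182.63.129.176/29 (H0) depth=29
  + 182.63.128.0/20 (H4) depth=20
  + 0.0.0.0/0 (H2) depth=0
  lookup 164.114.224.92: bits 1010010001110010111000000101110 walk d0:H2→d1:-→d2:H0→d3:-→d4:-→d5:-→d6:-→d7:-→d8:H2→d9:-→d10:-→d11:-→d12:-→d13:-→d14:-→d15:-→d16:-→d17:-→d18:-→d19:-→d20:-→d21:-→d22:-→d23:-→d24:-→d25:-→d26:-→d27:-→d28:-→d29:-→d30:-→d31:H3 -> H3
  + 182.63.129.183/32 (H4) depth=32
  lookup 182.63.128.0: bits 10110110001111111000000 walk d0:H2→d1:-→d2:H0→d3:-→d4:-→d5:-→d6:-→d7:-→d8:-→d9:-→d10:-→d11:-→d12:-→d13:-→d14:-→d15:-→d16:-→d17:-→d18:-→d19:-→d20:H4→d21:-→d22:-→d23:- -> H4
  lookup 246.135.233.205: bits 1 walk d0:H2→d1:- -> H2
  + 128.0.0.0/1 (H1) depth=1
  + 182.48.0.0/12 (H4) depth=12

== LOOKUPS ==
["H3","H4","H2"]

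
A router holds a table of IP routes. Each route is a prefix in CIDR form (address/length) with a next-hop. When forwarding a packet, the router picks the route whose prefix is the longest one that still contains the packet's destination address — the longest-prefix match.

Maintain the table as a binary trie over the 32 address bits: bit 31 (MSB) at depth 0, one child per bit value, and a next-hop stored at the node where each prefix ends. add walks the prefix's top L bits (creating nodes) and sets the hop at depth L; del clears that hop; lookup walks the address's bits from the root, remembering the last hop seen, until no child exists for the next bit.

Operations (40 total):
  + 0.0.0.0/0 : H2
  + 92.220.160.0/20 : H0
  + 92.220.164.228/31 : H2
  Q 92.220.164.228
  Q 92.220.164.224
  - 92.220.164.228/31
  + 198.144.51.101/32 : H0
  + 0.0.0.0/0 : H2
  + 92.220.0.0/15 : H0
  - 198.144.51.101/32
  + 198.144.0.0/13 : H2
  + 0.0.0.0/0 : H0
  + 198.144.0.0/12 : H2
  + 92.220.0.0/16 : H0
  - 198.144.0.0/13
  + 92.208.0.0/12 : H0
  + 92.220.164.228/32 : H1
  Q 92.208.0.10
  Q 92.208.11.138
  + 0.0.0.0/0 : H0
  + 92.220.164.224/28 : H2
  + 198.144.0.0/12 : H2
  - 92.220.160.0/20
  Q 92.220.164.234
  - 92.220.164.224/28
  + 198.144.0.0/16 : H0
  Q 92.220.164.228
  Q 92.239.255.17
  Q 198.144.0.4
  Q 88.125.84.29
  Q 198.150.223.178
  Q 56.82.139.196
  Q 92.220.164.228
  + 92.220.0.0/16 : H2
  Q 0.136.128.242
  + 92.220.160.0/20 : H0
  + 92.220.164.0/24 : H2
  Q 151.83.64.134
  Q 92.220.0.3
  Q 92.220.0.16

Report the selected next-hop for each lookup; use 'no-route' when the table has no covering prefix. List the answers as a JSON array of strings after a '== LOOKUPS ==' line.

Trace:
  + 0.0.0.0/0 (H2) depth=0
  + 92.220.160.0/20 (H0) depth=20
  + 92.220.164.228/31 (H2) depth=31
  ? 92.220.164.228  path d0:H2→d1:-→d2:-→d3:-→d4:-→d5:-→d6:-→d7:-→d8:-→d9:-→d10:-→d11:-→d12:-→d13:-→d14:-→d15:-→d16:-→d17:-→d18:-→d19:-→d20:H0→d21:-→d22:-→d23:-→d24:-→d25:-→d26:-→d27:-→d28:-→d29:-→d30:-→d31:H2  best=H2
  ? 92.220.164.224  path d0:H2→d1:-→d2:-→d3:-→d4:-→d5:-→d6:-→d7:-→d8:-→d9:-→d10:-→d11:-→d12:-→d13:-→d14:-→d15:-→d16:-→d17:-→d18:-→d19:-→d20:H0→d21:-→d22:-→d23:-→d24:-→d25:-→d26:-→d27:-→d28:-→d29:-  best=H0
  - 92.220.164.228/31 clear@31
  + 198.144.51.101/32 (H0) depth=32
  + 0.0.0.0/0 (H2) depth=0
  + 92.220.0.0/15 (H0) depth=15
  - 198.144.51.101/32 clear@32
  + 198.144.0.0/13 (H2) depth=13
  + 0.0.0.0/0 (H0) depth=0
  + 198.144.0.0/12 (H2) depth=12
  + 92.220.0.0/16 (H0) depth=16
  - 198.144.0.0/13 clear@13
  + 92.208.0.0/12 (H0) depth=12
  + 92.220.164.228/32 (H1) depth=32
  ? 92.208.0.10  path d0:H0→d1:-→d2:-→d3:-→d4:-→d5:-→d6:-→d7:-→d8:-→d9:-→d10:-→d11:-→d12:H0  best=H0
  ? 92.208.11.138  path d0:H0→d1:-→d2:-→d3:-→d4:-→d5:-→d6:-→d7:-→d8:-→d9:-→d10:-→d11:-→d12:H0  best=H0
  + 0.0.0.0/0 (H0) depth=0
  + 92.220.164.224/28 (H2) depth=28
  + 198.144.0.0/12 (H2) depth=12
  - 92.220.160.0/20 clear@20
  ? 92.220.164.234  path d0:H0→d1:-→d2:-→d3:-→d4:-→d5:-→d6:-→d7:-→d8:-→d9:-→d10:-→d11:-→d12:H0→d13:-→d14:-→d15:H0→d16:H0→d17:-→d18:-→d19:-→d20:-→d21:-→d22:-→d23:-→d24:-→d25:-→d26:-→d27:-→d28:H2  best=H2
  - 92.220.164.224/28 clear@28
  + 198.144.0.0/16 (H0) depth=16
  ? 92.220.164.228  path d0:H0→d1:-→d2:-→d3:-→d4:-→d5:-→d6:-→d7:-→d8:-→d9:-→d10:-→d11:-→d12:H0→d13:-→d14:-→d15:H0→d16:H0→d17:-→d18:-→d19:-→d20:-→d21:-→d22:-→d23:-→d24:-→d25:-→d26:-→d27:-→d28:-→d29:-→d30:-→d31:-→d32:H1  best=H1
  ? 92.239.255.17  path d0:H0→d1:-→d2:-→d3:-→d4:-→d5:-→d6:-→d7:-→d8:-→d9:-→d10:-  best=H0
  ? 198.144.0.4  path d0:H0→d1:-→d2:-→d3:-→d4:-→d5:-→d6:-→d7:-→d8:-→d9:-→d10:-→d11:-→d12:H2→d13:-→d14:-→d15:-→d16:H0→d17:-→d18:-  best=H0
  ? 88.125.84.29  path d0:H0→d1:-→d2:-→d3:-→d4:-→d5:-  best=H0
  ? 198.150.223.178  path d0:H0→d1:-→d2:-→d3:-→d4:-→d5:-→d6:-→d7:-→d8:-→d9:-→d10:-→d11:-→d12:H2→d13:-  best=H2
  ? 56.82.139.196  path d0:H0→d1:-  best=H0
  ? 92.220.164.228  path d0:H0→d1:-→d2:-→d3:-→d4:-→d5:-→d6:-→d7:-→d8:-→d9:-→d10:-→d11:-→d12:H0→d13:-→d14:-→d15:H0→d16:H0→d17:-→d18:-→d19:-→d20:-→d21:-→d22:-→d23:-→d24:-→d25:-→d26:-→d27:-→d28:-→d29:-→d30:-→d31:-→d32:H1  best=H1
  + 92.220.0.0/16 (H2) depth=16
  ? 0.136.128.242  path d0:H0→d1:-  best=H0
  + 92.220.160.0/20 (H0) depth=20
  + 92.220.164.0/24 (H2) depth=24
  ? 151.83.64.134  path d0:H0→d1:-  best=H0
  ? 92.220.0.3  path d0:H0→d1:-→d2:-→d3:-→d4:-→d5:-→d6:-→d7:-→d8:-→d9:-→d10:-→d11:-→d12:H0→d13:-→d14:-→d15:H0→d16:H2  best=H2
  ? 92.220.0.16  path d0:H0→d1:-→d2:-→d3:-→d4:-→d5:-→d6:-→d7:-→d8:-→d9:-→d10:-→d11:-→d12:H0→d13:-→d14:-→d15:H0→d16:H2  best=H2

== LOOKUPS ==
["H2","H0","H0","H0","H2","H1","H0","H0","H0","H2","H0","H1","H0","H0","H2","H2"]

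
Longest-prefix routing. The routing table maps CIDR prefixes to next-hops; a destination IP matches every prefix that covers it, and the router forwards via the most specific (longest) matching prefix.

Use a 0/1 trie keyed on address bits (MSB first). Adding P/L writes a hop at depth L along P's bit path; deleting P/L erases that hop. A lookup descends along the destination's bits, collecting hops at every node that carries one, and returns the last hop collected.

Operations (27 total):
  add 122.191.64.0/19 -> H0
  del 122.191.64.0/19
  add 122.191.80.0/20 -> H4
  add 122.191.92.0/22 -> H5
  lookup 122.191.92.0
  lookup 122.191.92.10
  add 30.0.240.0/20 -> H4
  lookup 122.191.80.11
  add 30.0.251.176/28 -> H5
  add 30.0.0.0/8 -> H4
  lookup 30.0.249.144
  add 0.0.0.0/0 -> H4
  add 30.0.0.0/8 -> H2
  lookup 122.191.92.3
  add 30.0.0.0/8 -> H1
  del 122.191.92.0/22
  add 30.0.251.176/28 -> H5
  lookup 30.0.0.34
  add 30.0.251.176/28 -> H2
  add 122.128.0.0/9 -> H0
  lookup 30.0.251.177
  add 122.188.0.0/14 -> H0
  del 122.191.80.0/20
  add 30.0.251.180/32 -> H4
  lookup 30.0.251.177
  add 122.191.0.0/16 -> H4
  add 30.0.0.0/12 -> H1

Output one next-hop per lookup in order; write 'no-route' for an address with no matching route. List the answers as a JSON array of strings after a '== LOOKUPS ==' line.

Trace:
  + 122.191.64.0/19 (H0) depth=19
  - 122.191.64.0/19 clear@19
  + 122.191.80.0/20 (H4) depth=20
  + 122.191.92.0/22 (H5) depth=22
  ? 122.191.92.0  path d0:-→d1:-→d2:-→d3:-→d4:-→d5:-→d6:-→d7:-→d8:-→d9:-→d10:-→d11:-→d12:-→d13:-→d14:-→d15:-→d16:-→d17:-→d18:-→d19:-→d20:H4→d21:-→d22:H5  best=H5
  ? 122.191.92.10  path d0:-→d1:-→d2:-→d3:-→d4:-→d5:-→d6:-→d7:-→d8:-→d9:-→d10:-→d11:-→d12:-→d13:-→d14:-→d15:-→d16:-→d17:-→d18:-→d19:-→d20:H4→d21:-→d22:H5  best=H5
  + 30.0.240.0/20 (H4) depth=20
  ? 122.191.80.11  path d0:-→d1:-→d2:-→d3:-→d4:-→d5:-→d6:-→d7:-→d8:-→d9:-→d10:-→d11:-→d12:-→d13:-→d14:-→d15:-→d16:-→d17:-→d18:-→d19:-→d20:H4  best=H4
  + 30.0.251.176/28 (H5) depth=28
  + 30.0.0.0/8 (H4) depth=8
  ? 30.0.249.144  path d0:-→d1:-→d2:-→d3:-→d4:-→d5:-→d6:-→d7:-→d8:H4→d9:-→d10:-→d11:-→d12:-→d13:-→d14:-→d15:-→d16:-→d17:-→d18:-→d19:-→d20:H4→d21:-→d22:-  best=H4
  + 0.0.0.0/0 (H4) depth=0
  + 30.0.0.0/8 (H2) depth=8
  ? 122.191.92.3  path d0:H4→d1:-→d2:-→d3:-→d4:-→d5:-→d6:-→d7:-→d8:-→d9:-→d10:-→d11:-→d12:-→d13:-→d14:-→d15:-→d16:-→d17:-→d18:-→d19:-→d20:H4→d21:-→d22:H5  best=H5
  + 30.0.0.0/8 (H1) depth=8
  - 122.191.92.0/22 clear@22
  + 30.0.251.176/28 (H5) depth=28
  ? 30.0.0.34  path d0:H4→d1:-→d2:-→d3:-→d4:-→d5:-→d6:-→d7:-→d8:H1→d9:-→d10:-→d11:-→d12:-→d13:-→d14:-→d15:-→d16:-  best=H1
  + 30.0.251.176/28 (H2) depth=28
  + 122.128.0.0/9 (H0) depth=9
  ? 30.0.251.177  path d0:H4→d1:-→d2:-→d3:-→d4:-→d5:-→d6:-→d7:-→d8:H1→d9:-→d10:-→d11:-→d12:-→d13:-→d14:-→d15:-→d16:-→d17:-→d18:-→d19:-→d20:H4→d21:-→d22:-→d23:-→d24:-→d25:-→d26:-→d27:-→d28:H2  best=H2
  + 122.188.0.0/14 (H0) depth=14
  - 122.191.80.0/20 clear@20
  + 30.0.251.180/32 (H4) depth=32
  ? 30.0.251.177  path d0:H4→d1:-→d2:-→d3:-→d4:-→d5:-→d6:-→d7:-→d8:H1→d9:-→d10:-→d11:-→d12:-→d13:-→d14:-→d15:-→d16:-→d17:-→d18:-→d19:-→d20:H4→d21:-→d22:-→d23:-→d24:-→d25:-→d26:-→d27:-→d28:H2→d29:-  best=H2
  + 122.191.0.0/16 (H4) depth=16
  + 30.0.0.0/12 (H1) depth=12

== LOOKUPS ==
["H5","H5","H4","H4","H5","H1","H2","H2"]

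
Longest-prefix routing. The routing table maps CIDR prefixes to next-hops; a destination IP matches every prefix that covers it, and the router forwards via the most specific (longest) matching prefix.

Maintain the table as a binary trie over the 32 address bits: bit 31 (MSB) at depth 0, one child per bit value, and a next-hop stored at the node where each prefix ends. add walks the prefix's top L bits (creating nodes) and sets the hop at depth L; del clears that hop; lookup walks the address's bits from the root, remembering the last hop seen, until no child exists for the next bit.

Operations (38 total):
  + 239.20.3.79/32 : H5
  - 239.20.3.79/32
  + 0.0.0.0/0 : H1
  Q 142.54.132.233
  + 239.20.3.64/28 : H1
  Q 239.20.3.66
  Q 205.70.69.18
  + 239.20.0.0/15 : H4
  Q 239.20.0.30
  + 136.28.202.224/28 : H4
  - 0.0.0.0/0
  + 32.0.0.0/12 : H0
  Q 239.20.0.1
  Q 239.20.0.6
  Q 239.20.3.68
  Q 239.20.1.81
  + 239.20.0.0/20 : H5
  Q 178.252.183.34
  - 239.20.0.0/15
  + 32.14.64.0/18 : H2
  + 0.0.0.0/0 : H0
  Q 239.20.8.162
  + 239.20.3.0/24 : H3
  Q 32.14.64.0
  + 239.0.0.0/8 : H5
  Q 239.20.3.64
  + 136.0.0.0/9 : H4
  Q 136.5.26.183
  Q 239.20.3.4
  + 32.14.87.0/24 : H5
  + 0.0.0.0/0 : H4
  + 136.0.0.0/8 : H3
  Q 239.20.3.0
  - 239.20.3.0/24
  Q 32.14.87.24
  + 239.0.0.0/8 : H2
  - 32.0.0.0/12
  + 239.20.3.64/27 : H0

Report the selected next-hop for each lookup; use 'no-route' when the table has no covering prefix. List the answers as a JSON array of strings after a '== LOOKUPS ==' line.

Apply in order:
  add 239.20.3.79/32 -> H5 at depth 32
  del 239.20.3.79/32 (clear depth 32)
  add 0.0.0.0/0 -> H1 at depth 0
  Q 142.54.132.233: descend 1 ; hops seen [H1] ; pick H1
  add 239.20.3.64/28 -> H1 at depth 28
  Q 239.20.3.66: descend 1110111100010100000000110100 ; hops seen [H1,H1] ; pick H1
  Q 205.70.69.18: descend 11 ; hops seen [H1] ; pick H1
  add 239.20.0.0/15 -> H4 at depth 15
  Q 239.20.0.30: descend 1110111100010100000000 ; hops seen [H1,H4] ; pick H4
  add 136.28.202.224/28 -> H4 at depth 28
  del 0.0.0.0/0 (clear depth 0)
  add 32.0.0.0/12 -> H0 at depth 12
  Q 239.20.0.1: descend 1110111100010100000000 ; hops seen [H4] ; pick H4
  Q 239.20.0.6: descend 1110111100010100000000 ; hops seen [H4] ; pick H4
  Q 239.20.3.68: descend 1110111100010100000000110100 ; hops seen [H4,H1] ; pick H1
  Q 239.20.1.81: descend 1110111100010100000000 ; hops seen [H4] ; pick H4
  add 239.20.0.0/20 -> H5 at depth 20
  Q 178.252.183.34: descend 10 ; hops seen [∅] ; pick no-route
  del 239.20.0.0/15 (clear depth 15)
  add 32.14.64.0/18 -> H2 at depth 18
  add 0.0.0.0/0 -> H0 at depth 0
  Q 239.20.8.162: descend 11101111000101000000 ; hops seen [H0,H5] ; pick H5
  add 239.20.3.0/24 -> H3 at depth 24
  Q 32.14.64.0: descend 001000000000111001 ; hops seen [H0,H0,H2] ; pick H2
  add 239.0.0.0/8 -> H5 at depth 8
  Q 239.20.3.64: descend 1110111100010100000000110100 ; hops seen [H0,H5,H5,H3,H1] ; pick H1
  add 136.0.0.0/9 -> H4 at depth 9
  Q 136.5.26.183: descend 10001000000 ; hops seen [H0,H4] ; pick H4
  Q 239.20.3.4: descend 1110111100010100000000110 ; hops seen [H0,H5,H5,H3] ; pick H3
  add 32.14.87.0/24 -> H5 at depth 24
  add 0.0.0.0/0 -> H4 at depth 0
  add 136.0.0.0/8 -> H3 at depth 8
  Q 239.20.3.0: descend 1110111100010100000000110 ; hops seen [H4,H5,H5,H3] ; pick H3
  del 239.20.3.0/24 (clear depth 24)
  Q 32.14.87.24: descend 001000000000111001010111 ; hops seen [H4,H0,H2,H5] ; pick H5
  add 239.0.0.0/8 -> H2 at depth 8
  del 32.0.0.0/12 (clear depth 12)
  add 239.20.3.64/27 -> H0 at depth 27

== LOOKUPS ==
["H1","H1","H1","H4","H4","H4","H1","H4","no-route","H5","H2","H1","H4","H3","H3","H5"]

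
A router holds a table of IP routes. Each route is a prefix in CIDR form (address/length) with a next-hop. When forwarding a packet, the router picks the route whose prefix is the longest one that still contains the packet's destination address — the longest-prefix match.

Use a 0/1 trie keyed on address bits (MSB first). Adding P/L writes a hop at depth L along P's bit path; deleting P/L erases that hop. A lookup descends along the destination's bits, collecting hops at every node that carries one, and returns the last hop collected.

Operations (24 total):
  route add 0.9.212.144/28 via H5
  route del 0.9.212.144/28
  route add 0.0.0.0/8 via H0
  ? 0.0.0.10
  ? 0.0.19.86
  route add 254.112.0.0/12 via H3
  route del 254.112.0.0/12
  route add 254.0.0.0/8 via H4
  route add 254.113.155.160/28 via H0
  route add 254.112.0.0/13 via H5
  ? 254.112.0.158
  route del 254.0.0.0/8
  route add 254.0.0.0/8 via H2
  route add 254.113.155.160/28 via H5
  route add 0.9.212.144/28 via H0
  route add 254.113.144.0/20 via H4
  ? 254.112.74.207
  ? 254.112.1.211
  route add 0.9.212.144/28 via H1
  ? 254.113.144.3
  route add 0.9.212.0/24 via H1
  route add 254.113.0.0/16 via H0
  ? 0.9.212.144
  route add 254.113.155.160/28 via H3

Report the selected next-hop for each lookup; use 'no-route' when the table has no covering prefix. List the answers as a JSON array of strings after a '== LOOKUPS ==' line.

Trace:
  add 0.9.212.144/28 -> H5 at depth 28
  del 0.9.212.144/28 (clear depth 28)
  add 0.0.0.0/8 -> H0 at depth 8
  lookup 0.0.0.10: bits 000000000000 walk d0:-→d1:-→d2:-→d3:-→d4:-→d5:-→d6:-→d7:-→d8:H0→d9:-→d10:-→d11:-→d12:- -> H0
  lookup 0.0.19.86: bits 000000000000 walk d0:-→d1:-→d2:-→d3:-→d4:-→d5:-→d6:-→d7:-→d8:H0→d9:-→d10:-→d11:-→d12:- -> H0
  add 254.112.0.0/12 -> H3 at depth 12
  del 254.112.0.0/12 (clear depth 12)
  add 254.0.0.0/8 -> H4 at depth 8
  add 254.113.155.160/28 -> H0 at depth 28
  add 254.112.0.0/13 -> H5 at depth 13
  lookup 254.112.0.158: bits 111111100111000 walk d0:-→d1:-→d2:-→d3:-→d4:-→d5:-→d6:-→d7:-→d8:H4→d9:-→d10:-→d11:-→d12:-→d13:H5→d14:-→d15:- -> H5
  del 254.0.0.0/8 (clear depth 8)
  add 254.0.0.0/8 -> H2 at depth 8
  add 254.113.155.160/28 -> H5 at depth 28
  add 0.9.212.144/28 -> H0 at depth 28
  add 254.113.144.0/20 -> H4 at depth 20
  lookup 254.112.74.207: bits 111111100111000 walk d0:-→d1:-→d2:-→d3:-→d4:-→d5:-→d6:-→d7:-→d8:H2→d9:-→d10:-→d11:-→d12:-→d13:H5→d14:-→d15:- -> H5
  lookup 254.112.1.211: bits 111111100111000 walk d0:-→d1:-→d2:-→d3:-→d4:-→d5:-→d6:-→d7:-→d8:H2→d9:-→d10:-→d11:-→d12:-→d13:H5→d14:-→d15:- -> H5
  add 0.9.212.144/28 -> H1 at depth 28
  lookup 254.113.144.3: bits 11111110011100011001 walk d0:-→d1:-→d2:-→d3:-→d4:-→d5:-→d6:-→d7:-→d8:H2→d9:-→d10:-→d11:-→d12:-→d13:H5→d14:-→d15:-→d16:-→d17:-→d18:-→d19:-→d20:H4 -> H4
  add 0.9.212.0/24 -> H1 at depth 24
  add 254.113.0.0/16 -> H0 at depth 16
  lookup 0.9.212.144: bits 0000000000001001110101001001 walk d0:-→d1:-→d2:-→d3:-→d4:-→d5:-→d6:-→d7:-→d8:H0→d9:-→d10:-→d11:-→d12:-→d13:-→d14:-→d15:-→d16:-→d17:-→d18:-→d19:-→d20:-→d21:-→d22:-→d23:-→d24:H1→d25:-→d26:-→d27:-→d28:H1 -> H1
  add 254.113.155.160/28 -> H3 at depth 28

== LOOKUPS ==
["H0","H0","H5","H5","H5","H4","H1"]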